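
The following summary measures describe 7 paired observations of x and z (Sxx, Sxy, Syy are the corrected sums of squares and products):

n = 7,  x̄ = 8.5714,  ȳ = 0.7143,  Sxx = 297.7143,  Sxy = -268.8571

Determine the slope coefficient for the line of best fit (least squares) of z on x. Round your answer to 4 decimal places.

-0.9031

b = Sxy/Sxx = -268.8571/297.7143 = -0.903071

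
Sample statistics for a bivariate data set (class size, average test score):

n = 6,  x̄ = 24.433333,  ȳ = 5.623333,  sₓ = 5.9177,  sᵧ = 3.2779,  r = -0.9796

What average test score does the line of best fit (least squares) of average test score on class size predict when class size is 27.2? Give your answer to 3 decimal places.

b = r · sᵧ/sₓ = -0.9796 · 3.2779/5.9177 = -0.542615
a = ȳ − b·x̄ = 5.623333 − (-0.542615)·24.433333 = 18.881218
ŷ(27.2) = a + b·27.2 = 18.881218 + (-0.542615)·27.2 = 4.122099

4.122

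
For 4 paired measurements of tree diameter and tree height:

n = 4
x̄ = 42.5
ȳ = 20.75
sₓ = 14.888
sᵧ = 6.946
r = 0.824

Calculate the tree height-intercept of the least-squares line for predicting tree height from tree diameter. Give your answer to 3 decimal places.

b = r · sᵧ/sₓ = 0.824 · 6.946/14.888 = 0.384437
a = ȳ − b·x̄ = 20.75 − 0.384437·42.5 = 4.411411

4.411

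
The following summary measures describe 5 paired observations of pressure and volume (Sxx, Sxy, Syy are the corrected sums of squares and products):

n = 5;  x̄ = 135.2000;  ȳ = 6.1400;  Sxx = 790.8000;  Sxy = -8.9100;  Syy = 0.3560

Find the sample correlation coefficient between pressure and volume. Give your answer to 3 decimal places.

r = Sxy/√(Sxx·Syy) = -8.91/√(281.5248) = -8.91/16.778701 = -0.531030

-0.531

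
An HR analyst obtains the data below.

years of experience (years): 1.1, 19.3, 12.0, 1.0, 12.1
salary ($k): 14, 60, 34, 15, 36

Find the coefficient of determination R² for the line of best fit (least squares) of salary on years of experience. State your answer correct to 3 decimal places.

n = 5, Σx = 45.5, Σy = 159, Σxy = 2032, Σx² = 665.11, Σy² = 6473
Sxx = Σx² − (Σx)²/n = 665.11 − 414.05 = 251.06
Sxy = Σxy − (Σx)(Σy)/n = 2032 − 1446.9 = 585.1
Syy = Σy² − (Σy)²/n = 6473 − 5056.2 = 1416.8
R² = Sxy²/(Sxx·Syy) = (585.1)²/(251.06·1416.8) = 0.962441

0.962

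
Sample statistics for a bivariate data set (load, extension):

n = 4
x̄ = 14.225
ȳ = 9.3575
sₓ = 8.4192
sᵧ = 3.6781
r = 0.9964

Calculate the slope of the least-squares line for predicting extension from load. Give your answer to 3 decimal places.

b = r · sᵧ/sₓ = 0.9964 · 3.6781/8.4192 = 0.435298

0.435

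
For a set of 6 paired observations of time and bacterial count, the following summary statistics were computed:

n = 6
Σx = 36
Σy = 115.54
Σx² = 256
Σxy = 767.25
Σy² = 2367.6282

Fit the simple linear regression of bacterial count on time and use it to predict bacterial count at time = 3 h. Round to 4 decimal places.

13.7059

Sxx = Σx² − (Σx)²/n = 256 − 216 = 40
Sxy = Σxy − (Σx)(Σy)/n = 767.25 − 693.24 = 74.01
b = Sxy/Sxx = 74.01/40 = 1.85025
a = ȳ − b·x̄ = 19.256667 − 1.85025·6 = 8.155167
ŷ(3) = a + b·3 = 8.155167 + 1.85025·3 = 13.705917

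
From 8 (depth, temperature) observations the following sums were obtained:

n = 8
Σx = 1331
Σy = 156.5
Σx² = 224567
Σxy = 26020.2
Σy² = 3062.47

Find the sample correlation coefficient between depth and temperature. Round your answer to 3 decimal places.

Sxx = Σx² − (Σx)²/n = 224567 − 221445.125 = 3121.875
Sxy = Σxy − (Σx)(Σy)/n = 26020.2 − 26037.6875 = -17.4875
Syy = Σy² − (Σy)²/n = 3062.47 − 3061.53125 = 0.93875
r = Sxy/√(Sxx·Syy) = -17.4875/√(2930.660156) = -17.4875/54.135572 = -0.323032

-0.323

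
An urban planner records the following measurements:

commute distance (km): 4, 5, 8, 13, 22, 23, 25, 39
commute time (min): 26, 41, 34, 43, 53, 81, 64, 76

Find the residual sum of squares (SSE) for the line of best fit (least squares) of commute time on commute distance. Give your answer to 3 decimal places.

639.826

n = 8, Σx = 139, Σy = 418, Σxy = 8733, Σx² = 3433, Σy² = 24604
Sxx = Σx² − (Σx)²/n = 3433 − 2415.125 = 1017.875
Sxy = Σxy − (Σx)(Σy)/n = 8733 − 7262.75 = 1470.25
Syy = Σy² − (Σy)²/n = 24604 − 21840.5 = 2763.5
b = Sxy/Sxx = 1470.25/1017.875 = 1.444431
SSE = Syy − b·Sxy = 2763.5 − 1.444431·1470.25 = 639.825617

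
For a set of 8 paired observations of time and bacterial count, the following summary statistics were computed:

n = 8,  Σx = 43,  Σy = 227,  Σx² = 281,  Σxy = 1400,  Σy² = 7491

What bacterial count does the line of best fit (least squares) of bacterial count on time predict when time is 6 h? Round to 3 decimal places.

30.629

Sxx = Σx² − (Σx)²/n = 281 − 231.125 = 49.875
Sxy = Σxy − (Σx)(Σy)/n = 1400 − 1220.125 = 179.875
b = Sxy/Sxx = 179.875/49.875 = 3.606516
a = ȳ − b·x̄ = 28.375 − 3.606516·5.375 = 8.989975
ŷ(6) = a + b·6 = 8.989975 + 3.606516·6 = 30.629073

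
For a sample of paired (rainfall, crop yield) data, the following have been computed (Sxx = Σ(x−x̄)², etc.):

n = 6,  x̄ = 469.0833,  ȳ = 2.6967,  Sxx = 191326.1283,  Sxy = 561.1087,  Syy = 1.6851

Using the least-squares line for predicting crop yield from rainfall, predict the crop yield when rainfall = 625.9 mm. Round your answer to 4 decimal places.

3.1566

b = Sxy/Sxx = 561.1087/191326.1283 = 0.002933
a = ȳ − b·x̄ = 2.6967 − 0.002933·469.0833 = 1.321003
ŷ(625.9) = a + b·625.9 = 1.321003 + 0.002933·625.9 = 3.156602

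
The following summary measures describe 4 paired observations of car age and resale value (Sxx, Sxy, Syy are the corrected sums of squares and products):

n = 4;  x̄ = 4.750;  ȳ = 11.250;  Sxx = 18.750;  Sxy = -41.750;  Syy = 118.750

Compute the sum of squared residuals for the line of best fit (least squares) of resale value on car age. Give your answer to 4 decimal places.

b = Sxy/Sxx = -41.75/18.75 = -2.226667
SSE = Syy − b·Sxy = 118.75 − (-2.226667)·(-41.75) = 25.786667

25.7867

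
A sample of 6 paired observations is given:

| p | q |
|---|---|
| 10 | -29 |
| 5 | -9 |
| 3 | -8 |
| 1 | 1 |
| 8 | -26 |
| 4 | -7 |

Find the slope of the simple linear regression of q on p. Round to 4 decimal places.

-3.4833

n = 6, Σx = 31, Σy = -78, Σxy = -594, Σx² = 215
Sxx = Σx² − (Σx)²/n = 215 − 160.166667 = 54.833333
Sxy = Σxy − (Σx)(Σy)/n = -594 − (-403) = -191
b = Sxy/Sxx = -191/54.833333 = -3.483283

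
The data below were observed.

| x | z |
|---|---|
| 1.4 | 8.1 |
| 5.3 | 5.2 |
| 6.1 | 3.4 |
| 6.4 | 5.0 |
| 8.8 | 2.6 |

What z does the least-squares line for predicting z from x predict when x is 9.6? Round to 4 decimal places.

1.8718

n = 5, Σx = 28, Σy = 24.3, Σxy = 114.52, Σx² = 185.66
Sxx = Σx² − (Σx)²/n = 185.66 − 156.8 = 28.86
Sxy = Σxy − (Σx)(Σy)/n = 114.52 − 136.08 = -21.56
b = Sxy/Sxx = -21.56/28.86 = -0.747055
a = ȳ − b·x̄ = 4.86 − (-0.747055)·5.6 = 9.043507
ŷ(9.6) = a + b·9.6 = 9.043507 + (-0.747055)·9.6 = 1.871781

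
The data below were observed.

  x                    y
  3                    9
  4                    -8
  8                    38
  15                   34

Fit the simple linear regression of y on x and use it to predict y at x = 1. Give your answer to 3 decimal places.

n = 4, Σx = 30, Σy = 73, Σxy = 809, Σx² = 314
Sxx = Σx² − (Σx)²/n = 314 − 225 = 89
Sxy = Σxy − (Σx)(Σy)/n = 809 − 547.5 = 261.5
b = Sxy/Sxx = 261.5/89 = 2.938202
a = ȳ − b·x̄ = 18.25 − 2.938202·7.5 = -3.786517
ŷ(1) = a + b·1 = -3.786517 + 2.938202·1 = -0.848315

-0.848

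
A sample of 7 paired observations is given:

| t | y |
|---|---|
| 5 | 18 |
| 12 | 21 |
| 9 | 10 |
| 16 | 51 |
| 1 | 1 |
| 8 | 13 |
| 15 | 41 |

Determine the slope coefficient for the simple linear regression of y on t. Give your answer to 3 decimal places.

2.916

n = 7, Σx = 66, Σy = 155, Σxy = 1968, Σx² = 796
Sxx = Σx² − (Σx)²/n = 796 − 622.285714 = 173.714286
Sxy = Σxy − (Σx)(Σy)/n = 1968 − 1461.428571 = 506.571429
b = Sxy/Sxx = 506.571429/173.714286 = 2.916118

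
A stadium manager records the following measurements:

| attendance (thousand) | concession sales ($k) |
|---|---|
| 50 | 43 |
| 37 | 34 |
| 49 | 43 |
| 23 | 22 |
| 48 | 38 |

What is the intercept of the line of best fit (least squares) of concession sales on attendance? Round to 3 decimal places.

n = 5, Σx = 207, Σy = 180, Σxy = 7845, Σx² = 9103
Sxx = Σx² − (Σx)²/n = 9103 − 8569.8 = 533.2
Sxy = Σxy − (Σx)(Σy)/n = 7845 − 7452 = 393
b = Sxy/Sxx = 393/533.2 = 0.737059
a = ȳ − b·x̄ = 36 − 0.737059·41.4 = 5.485746

5.486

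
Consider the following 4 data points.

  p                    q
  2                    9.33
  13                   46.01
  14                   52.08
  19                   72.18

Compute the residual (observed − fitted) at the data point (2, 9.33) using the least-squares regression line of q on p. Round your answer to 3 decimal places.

n = 4, Σx = 48, Σy = 179.6, Σxy = 2717.33, Σx² = 730
Sxx = Σx² − (Σx)²/n = 730 − 576 = 154
Sxy = Σxy − (Σx)(Σy)/n = 2717.33 − 2155.2 = 562.13
b = Sxy/Sxx = 562.13/154 = 3.650195
a = ȳ − b·x̄ = 44.9 − 3.650195·12 = 1.097662
ŷ(2) = 1.097662 + 3.650195·2 = 8.398052
residual = y − ŷ = 9.33 − 8.398052 = 0.931948

0.932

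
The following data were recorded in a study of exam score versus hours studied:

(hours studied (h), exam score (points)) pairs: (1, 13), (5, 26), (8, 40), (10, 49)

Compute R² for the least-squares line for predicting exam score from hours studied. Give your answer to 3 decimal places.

0.992

n = 4, Σx = 24, Σy = 128, Σxy = 953, Σx² = 190, Σy² = 4846
Sxx = Σx² − (Σx)²/n = 190 − 144 = 46
Sxy = Σxy − (Σx)(Σy)/n = 953 − 768 = 185
Syy = Σy² − (Σy)²/n = 4846 − 4096 = 750
R² = Sxy²/(Sxx·Syy) = (185)²/(46·750) = 0.992029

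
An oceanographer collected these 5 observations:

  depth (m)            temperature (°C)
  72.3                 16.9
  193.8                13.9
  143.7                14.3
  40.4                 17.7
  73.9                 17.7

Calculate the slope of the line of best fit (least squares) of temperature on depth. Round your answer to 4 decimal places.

-0.0285

n = 5, Σx = 524.1, Σy = 80.5, Σxy = 7993.71, Σx² = 70528.79
Sxx = Σx² − (Σx)²/n = 70528.79 − 54936.162 = 15592.628
Sxy = Σxy − (Σx)(Σy)/n = 7993.71 − 8438.01 = -444.3
b = Sxy/Sxx = -444.3/15592.628 = -0.028494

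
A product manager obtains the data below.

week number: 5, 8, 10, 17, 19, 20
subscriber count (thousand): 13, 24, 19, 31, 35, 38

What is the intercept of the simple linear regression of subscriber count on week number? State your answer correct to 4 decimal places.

7.3085

n = 6, Σx = 79, Σy = 160, Σxy = 2399, Σx² = 1239
Sxx = Σx² − (Σx)²/n = 1239 − 1040.166667 = 198.833333
Sxy = Σxy − (Σx)(Σy)/n = 2399 − 2106.666667 = 292.333333
b = Sxy/Sxx = 292.333333/198.833333 = 1.470243
a = ȳ − b·x̄ = 26.666667 − 1.470243·13.166667 = 7.308466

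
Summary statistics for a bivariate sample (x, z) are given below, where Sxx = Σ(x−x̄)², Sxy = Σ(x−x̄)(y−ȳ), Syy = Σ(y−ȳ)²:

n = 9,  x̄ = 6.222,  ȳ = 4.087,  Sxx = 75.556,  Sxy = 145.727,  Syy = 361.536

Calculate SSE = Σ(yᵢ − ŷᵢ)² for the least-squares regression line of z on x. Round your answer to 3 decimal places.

80.468

b = Sxy/Sxx = 145.727/75.556 = 1.928728
SSE = Syy − b·Sxy = 361.536 − 1.928728·145.727 = 80.468202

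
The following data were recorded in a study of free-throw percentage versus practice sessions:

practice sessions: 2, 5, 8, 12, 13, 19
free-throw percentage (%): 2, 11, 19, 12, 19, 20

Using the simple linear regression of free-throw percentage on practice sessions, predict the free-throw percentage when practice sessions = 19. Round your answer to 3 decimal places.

n = 6, Σx = 59, Σy = 83, Σxy = 982, Σx² = 767
Sxx = Σx² − (Σx)²/n = 767 − 580.166667 = 186.833333
Sxy = Σxy − (Σx)(Σy)/n = 982 − 816.166667 = 165.833333
b = Sxy/Sxx = 165.833333/186.833333 = 0.887600
a = ȳ − b·x̄ = 13.833333 − 0.887600·9.833333 = 5.105263
ŷ(19) = a + b·19 = 5.105263 + 0.887600·19 = 21.969670

21.970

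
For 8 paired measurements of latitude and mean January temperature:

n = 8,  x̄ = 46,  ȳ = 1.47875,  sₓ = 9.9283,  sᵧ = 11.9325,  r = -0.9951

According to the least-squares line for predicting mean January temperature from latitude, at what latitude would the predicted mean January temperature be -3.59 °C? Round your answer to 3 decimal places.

b = r · sᵧ/sₓ = -0.9951 · 11.9325/9.9283 = -1.195978
a = ȳ − b·x̄ = 1.47875 − (-1.195978)·46 = 56.493749
Set a + b·x = -3.59: x = (-3.59 − 56.493749) / (-1.195978) = 50.238162

50.238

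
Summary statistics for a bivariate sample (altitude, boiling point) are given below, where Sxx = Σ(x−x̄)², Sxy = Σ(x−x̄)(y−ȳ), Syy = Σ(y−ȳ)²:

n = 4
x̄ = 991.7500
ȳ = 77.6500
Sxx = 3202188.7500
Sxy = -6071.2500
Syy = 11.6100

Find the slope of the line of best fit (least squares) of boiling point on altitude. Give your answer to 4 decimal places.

b = Sxy/Sxx = -6071.25/3202188.75 = -0.001896

-0.0019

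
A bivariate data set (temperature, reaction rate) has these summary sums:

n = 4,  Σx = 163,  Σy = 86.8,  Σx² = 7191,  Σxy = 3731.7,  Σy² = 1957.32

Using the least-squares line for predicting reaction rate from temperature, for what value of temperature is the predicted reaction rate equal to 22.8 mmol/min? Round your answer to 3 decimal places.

43.852

Sxx = Σx² − (Σx)²/n = 7191 − 6642.25 = 548.75
Sxy = Σxy − (Σx)(Σy)/n = 3731.7 − 3537.1 = 194.6
b = Sxy/Sxx = 194.6/548.75 = 0.354624
a = ȳ − b·x̄ = 21.7 − 0.354624·40.75 = 7.249066
Set a + b·x = 22.8: x = (22.8 − 7.249066) / 0.354624 = 43.851876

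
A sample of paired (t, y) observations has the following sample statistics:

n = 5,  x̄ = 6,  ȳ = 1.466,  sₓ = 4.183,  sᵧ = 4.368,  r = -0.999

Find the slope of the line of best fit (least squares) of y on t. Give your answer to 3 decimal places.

b = r · sᵧ/sₓ = -0.999 · 4.368/4.183 = -1.043182

-1.043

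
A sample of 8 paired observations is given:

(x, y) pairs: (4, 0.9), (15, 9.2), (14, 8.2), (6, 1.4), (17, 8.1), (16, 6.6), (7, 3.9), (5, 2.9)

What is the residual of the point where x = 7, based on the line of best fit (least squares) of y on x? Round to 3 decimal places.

n = 8, Σx = 84, Σy = 41.2, Σxy = 549.9, Σx² = 1092
Sxx = Σx² − (Σx)²/n = 1092 − 882 = 210
Sxy = Σxy − (Σx)(Σy)/n = 549.9 − 432.6 = 117.3
b = Sxy/Sxx = 117.3/210 = 0.558571
a = ȳ − b·x̄ = 5.15 − 0.558571·10.5 = -0.715
ŷ(7) = -0.715 + 0.558571·7 = 3.195
residual = y − ŷ = 3.9 − 3.195 = 0.705

0.705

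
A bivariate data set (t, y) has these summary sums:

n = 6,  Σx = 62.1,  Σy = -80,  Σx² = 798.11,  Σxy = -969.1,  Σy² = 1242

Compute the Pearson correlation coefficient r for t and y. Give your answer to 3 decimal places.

Sxx = Σx² − (Σx)²/n = 798.11 − 642.735 = 155.375
Sxy = Σxy − (Σx)(Σy)/n = -969.1 − (-828) = -141.1
Syy = Σy² − (Σy)²/n = 1242 − 1066.666667 = 175.333333
r = Sxy/√(Sxx·Syy) = -141.1/√(27242.416667) = -141.1/165.052769 = -0.854878

-0.855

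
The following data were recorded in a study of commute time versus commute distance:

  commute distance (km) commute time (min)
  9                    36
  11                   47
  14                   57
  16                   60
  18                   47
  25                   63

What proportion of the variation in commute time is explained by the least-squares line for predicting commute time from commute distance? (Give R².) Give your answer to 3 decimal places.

n = 6, Σx = 93, Σy = 310, Σxy = 5020, Σx² = 1603, Σy² = 16532
Sxx = Σx² − (Σx)²/n = 1603 − 1441.5 = 161.5
Sxy = Σxy − (Σx)(Σy)/n = 5020 − 4805 = 215
Syy = Σy² − (Σy)²/n = 16532 − 16016.666667 = 515.333333
R² = Sxy²/(Sxx·Syy) = (215)²/(161.5·515.333333) = 0.555413

0.555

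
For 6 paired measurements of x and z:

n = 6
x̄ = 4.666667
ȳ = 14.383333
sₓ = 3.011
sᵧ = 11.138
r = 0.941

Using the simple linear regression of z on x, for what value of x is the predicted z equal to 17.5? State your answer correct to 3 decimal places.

5.562

b = r · sᵧ/sₓ = 0.941 · 11.138/3.011 = 3.480856
a = ȳ − b·x̄ = 14.383333 − 3.480856·4.666667 = -1.860664
Set a + b·x = 17.5: x = (17.5 − (-1.860664)) / 3.480856 = 5.562041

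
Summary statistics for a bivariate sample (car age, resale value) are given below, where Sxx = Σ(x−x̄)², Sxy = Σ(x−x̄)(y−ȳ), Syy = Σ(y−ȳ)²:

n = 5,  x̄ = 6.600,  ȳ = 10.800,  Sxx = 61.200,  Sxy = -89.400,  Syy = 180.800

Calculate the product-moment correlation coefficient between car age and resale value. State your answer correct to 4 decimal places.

-0.8499

r = Sxy/√(Sxx·Syy) = -89.4/√(11064.96) = -89.4/105.190114 = -0.849890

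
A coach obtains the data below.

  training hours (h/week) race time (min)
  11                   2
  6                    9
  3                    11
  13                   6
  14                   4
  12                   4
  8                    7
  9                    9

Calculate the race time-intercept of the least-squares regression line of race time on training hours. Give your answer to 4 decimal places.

12.8980

n = 8, Σx = 76, Σy = 52, Σxy = 428, Σx² = 820
Sxx = Σx² − (Σx)²/n = 820 − 722 = 98
Sxy = Σxy − (Σx)(Σy)/n = 428 − 494 = -66
b = Sxy/Sxx = -66/98 = -0.673469
a = ȳ − b·x̄ = 6.5 − (-0.673469)·9.5 = 12.897959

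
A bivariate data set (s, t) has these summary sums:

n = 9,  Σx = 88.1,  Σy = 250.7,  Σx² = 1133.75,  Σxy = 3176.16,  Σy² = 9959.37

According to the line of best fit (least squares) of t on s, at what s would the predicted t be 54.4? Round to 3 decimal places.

Sxx = Σx² − (Σx)²/n = 1133.75 − 862.401111 = 271.348889
Sxy = Σxy − (Σx)(Σy)/n = 3176.16 − 2454.074444 = 722.085556
b = Sxy/Sxx = 722.085556/271.348889 = 2.661096
a = ȳ − b·x̄ = 27.855556 − 2.661096·9.788889 = 1.806378
Set a + b·x = 54.4: x = (54.4 − 1.806378) / 2.661096 = 19.763892

19.764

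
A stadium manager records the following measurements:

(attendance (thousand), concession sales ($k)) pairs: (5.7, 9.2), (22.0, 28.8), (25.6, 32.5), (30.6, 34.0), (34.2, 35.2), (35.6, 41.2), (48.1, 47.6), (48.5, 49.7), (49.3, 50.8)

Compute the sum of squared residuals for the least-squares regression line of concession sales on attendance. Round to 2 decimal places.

n = 9, Σx = 299.6, Σy = 329, Σxy = 12433.45, Σx² = 11641.56, Σy² = 13379.3
Sxx = Σx² − (Σx)²/n = 11641.56 − 9973.351111 = 1668.208889
Sxy = Σxy − (Σx)(Σy)/n = 12433.45 − 10952.044444 = 1481.405556
Syy = Σy² − (Σy)²/n = 13379.3 − 12026.777778 = 1352.522222
b = Sxy/Sxx = 1481.405556/1668.208889 = 0.888022
SSE = Syy − b·Sxy = 1352.522222 − 0.888022·1481.405556 = 37.002065

37.00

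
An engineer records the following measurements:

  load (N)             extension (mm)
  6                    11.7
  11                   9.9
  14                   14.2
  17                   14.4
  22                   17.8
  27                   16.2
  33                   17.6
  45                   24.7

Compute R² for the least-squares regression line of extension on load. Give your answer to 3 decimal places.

n = 8, Σx = 175, Σy = 126.5, Σxy = 3144, Σx² = 4969, Σy² = 2143.03
Sxx = Σx² − (Σx)²/n = 4969 − 3828.125 = 1140.875
Sxy = Σxy − (Σx)(Σy)/n = 3144 − 2767.1875 = 376.8125
Syy = Σy² − (Σy)²/n = 2143.03 − 2000.28125 = 142.74875
R² = Sxy²/(Sxx·Syy) = (376.8125)²/(1140.875·142.74875) = 0.871847

0.872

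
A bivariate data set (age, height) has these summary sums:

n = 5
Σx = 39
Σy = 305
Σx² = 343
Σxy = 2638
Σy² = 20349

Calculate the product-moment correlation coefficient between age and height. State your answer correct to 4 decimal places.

0.9957

Sxx = Σx² − (Σx)²/n = 343 − 304.2 = 38.8
Sxy = Σxy − (Σx)(Σy)/n = 2638 − 2379 = 259
Syy = Σy² − (Σy)²/n = 20349 − 18605 = 1744
r = Sxy/√(Sxx·Syy) = 259/√(67667.2) = 259/260.129199 = 0.995659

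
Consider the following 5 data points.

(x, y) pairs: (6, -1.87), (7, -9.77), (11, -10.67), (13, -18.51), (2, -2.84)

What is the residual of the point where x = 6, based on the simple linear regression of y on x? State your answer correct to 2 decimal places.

n = 5, Σx = 39, Σy = -43.66, Σxy = -443.29, Σx² = 379
Sxx = Σx² − (Σx)²/n = 379 − 304.2 = 74.8
Sxy = Σxy − (Σx)(Σy)/n = -443.29 − (-340.548) = -102.742
b = Sxy/Sxx = -102.742/74.8 = -1.373556
a = ȳ − b·x̄ = -8.732 − (-1.373556)·7.8 = 1.981738
ŷ(6) = 1.981738 + (-1.373556)·6 = -6.259599
residual = y − ŷ = -1.87 − (-6.259599) = 4.389599

4.39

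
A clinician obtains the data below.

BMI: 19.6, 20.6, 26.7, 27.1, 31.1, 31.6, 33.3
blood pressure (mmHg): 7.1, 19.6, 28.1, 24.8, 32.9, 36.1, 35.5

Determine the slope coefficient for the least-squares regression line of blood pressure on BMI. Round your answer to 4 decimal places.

n = 7, Σx = 190, Σy = 184.1, Σxy = 5311.37, Σx² = 5330.48
Sxx = Σx² − (Σx)²/n = 5330.48 − 5157.142857 = 173.337143
Sxy = Σxy − (Σx)(Σy)/n = 5311.37 − 4997 = 314.37
b = Sxy/Sxx = 314.37/173.337143 = 1.813633

1.8136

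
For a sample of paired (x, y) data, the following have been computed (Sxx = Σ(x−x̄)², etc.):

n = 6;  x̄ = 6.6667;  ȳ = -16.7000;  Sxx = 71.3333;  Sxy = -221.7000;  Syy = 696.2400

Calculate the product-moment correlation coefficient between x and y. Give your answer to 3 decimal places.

r = Sxy/√(Sxx·Syy) = -221.7/√(49665.096792) = -221.7/222.856673 = -0.994810

-0.995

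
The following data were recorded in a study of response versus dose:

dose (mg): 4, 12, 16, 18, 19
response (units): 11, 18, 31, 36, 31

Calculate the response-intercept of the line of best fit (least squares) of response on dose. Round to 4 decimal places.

n = 5, Σx = 69, Σy = 127, Σxy = 1993, Σx² = 1101
Sxx = Σx² − (Σx)²/n = 1101 − 952.2 = 148.8
Sxy = Σxy − (Σx)(Σy)/n = 1993 − 1752.6 = 240.4
b = Sxy/Sxx = 240.4/148.8 = 1.615591
a = ȳ − b·x̄ = 25.4 − 1.615591·13.8 = 3.104839

3.1048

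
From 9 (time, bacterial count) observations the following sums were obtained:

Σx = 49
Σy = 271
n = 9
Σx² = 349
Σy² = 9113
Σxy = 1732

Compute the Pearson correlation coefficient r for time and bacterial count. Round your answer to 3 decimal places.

0.917

Sxx = Σx² − (Σx)²/n = 349 − 266.777778 = 82.222222
Sxy = Σxy − (Σx)(Σy)/n = 1732 − 1475.444444 = 256.555556
Syy = Σy² − (Σy)²/n = 9113 − 8160.111111 = 952.888889
r = Sxy/√(Sxx·Syy) = 256.555556/√(78348.641975) = 256.555556/279.908274 = 0.916570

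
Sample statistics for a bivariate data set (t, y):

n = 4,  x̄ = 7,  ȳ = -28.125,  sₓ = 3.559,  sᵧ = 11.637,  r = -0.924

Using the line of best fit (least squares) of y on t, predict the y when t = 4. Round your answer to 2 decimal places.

b = r · sᵧ/sₓ = -0.924 · 11.637/3.559 = -3.021239
a = ȳ − b·x̄ = -28.125 − (-3.021239)·7 = -6.976330
ŷ(4) = a + b·4 = -6.976330 + (-3.021239)·4 = -19.061284

-19.06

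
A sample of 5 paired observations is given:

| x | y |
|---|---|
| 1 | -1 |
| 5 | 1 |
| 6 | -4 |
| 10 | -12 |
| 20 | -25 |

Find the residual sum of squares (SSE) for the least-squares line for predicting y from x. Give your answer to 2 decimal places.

n = 5, Σx = 42, Σy = -41, Σxy = -640, Σx² = 562, Σy² = 787
Sxx = Σx² − (Σx)²/n = 562 − 352.8 = 209.2
Sxy = Σxy − (Σx)(Σy)/n = -640 − (-344.4) = -295.6
Syy = Σy² − (Σy)²/n = 787 − 336.2 = 450.8
b = Sxy/Sxx = -295.6/209.2 = -1.413002
SSE = Syy − b·Sxy = 450.8 − (-1.413002)·(-295.6) = 33.116635

33.12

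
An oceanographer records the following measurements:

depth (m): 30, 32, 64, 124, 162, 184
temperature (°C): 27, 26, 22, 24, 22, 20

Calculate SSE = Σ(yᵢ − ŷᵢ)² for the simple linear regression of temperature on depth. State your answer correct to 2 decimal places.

11.20

n = 6, Σx = 596, Σy = 141, Σxy = 13270, Σx² = 81496, Σy² = 3349
Sxx = Σx² − (Σx)²/n = 81496 − 59202.666667 = 22293.333333
Sxy = Σxy − (Σx)(Σy)/n = 13270 − 14006 = -736
Syy = Σy² − (Σy)²/n = 3349 − 3313.5 = 35.5
b = Sxy/Sxx = -736/22293.333333 = -0.033014
SSE = Syy − b·Sxy = 35.5 − (-0.033014)·(-736) = 11.201435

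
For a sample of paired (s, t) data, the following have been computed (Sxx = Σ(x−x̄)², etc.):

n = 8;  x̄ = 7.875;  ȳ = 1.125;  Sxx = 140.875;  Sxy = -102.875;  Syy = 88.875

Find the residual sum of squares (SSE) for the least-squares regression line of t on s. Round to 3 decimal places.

13.750

b = Sxy/Sxx = -102.875/140.875 = -0.730257
SSE = Syy − b·Sxy = 88.875 − (-0.730257)·(-102.875) = 13.749778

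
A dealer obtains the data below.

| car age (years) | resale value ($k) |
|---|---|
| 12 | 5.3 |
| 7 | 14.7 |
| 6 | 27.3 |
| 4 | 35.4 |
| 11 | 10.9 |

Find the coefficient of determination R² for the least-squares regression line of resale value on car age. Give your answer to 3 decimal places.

n = 5, Σx = 40, Σy = 93.6, Σxy = 591.8, Σx² = 366, Σy² = 2361.44
Sxx = Σx² − (Σx)²/n = 366 − 320 = 46
Sxy = Σxy − (Σx)(Σy)/n = 591.8 − 748.8 = -157
Syy = Σy² − (Σy)²/n = 2361.44 − 1752.192 = 609.248
R² = Sxy²/(Sxx·Syy) = (-157)²/(46·609.248) = 0.879523

0.880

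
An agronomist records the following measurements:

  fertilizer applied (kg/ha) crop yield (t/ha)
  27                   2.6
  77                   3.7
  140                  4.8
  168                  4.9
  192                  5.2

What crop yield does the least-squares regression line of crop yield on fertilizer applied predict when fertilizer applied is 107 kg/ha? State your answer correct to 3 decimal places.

4.024

n = 5, Σx = 604, Σy = 21.2, Σxy = 2848.7, Σx² = 91346
Sxx = Σx² − (Σx)²/n = 91346 − 72963.2 = 18382.8
Sxy = Σxy − (Σx)(Σy)/n = 2848.7 − 2560.96 = 287.74
b = Sxy/Sxx = 287.74/18382.8 = 0.015653
a = ȳ − b·x̄ = 4.24 − 0.015653·120.8 = 2.349157
ŷ(107) = a + b·107 = 2.349157 + 0.015653·107 = 4.023993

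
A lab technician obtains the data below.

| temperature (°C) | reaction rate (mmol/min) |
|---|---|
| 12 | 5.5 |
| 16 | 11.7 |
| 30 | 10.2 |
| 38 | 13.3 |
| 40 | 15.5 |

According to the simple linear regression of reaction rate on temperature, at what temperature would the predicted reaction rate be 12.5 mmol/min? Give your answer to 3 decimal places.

n = 5, Σx = 136, Σy = 56.2, Σxy = 1684.6, Σx² = 4344
Sxx = Σx² − (Σx)²/n = 4344 − 3699.2 = 644.8
Sxy = Σxy − (Σx)(Σy)/n = 1684.6 − 1528.64 = 155.96
b = Sxy/Sxx = 155.96/644.8 = 0.241873
a = ȳ − b·x̄ = 11.24 − 0.241873·27.2 = 4.661042
Set a + b·x = 12.5: x = (12.5 − 4.661042) / 0.241873 = 32.409336

32.409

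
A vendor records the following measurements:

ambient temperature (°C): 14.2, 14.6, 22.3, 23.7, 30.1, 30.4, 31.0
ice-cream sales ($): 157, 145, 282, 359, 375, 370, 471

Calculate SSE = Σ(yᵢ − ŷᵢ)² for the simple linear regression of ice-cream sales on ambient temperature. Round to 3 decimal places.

8342.096

n = 7, Σx = 166.3, Σy = 2159, Σxy = 56279.8, Σx² = 4264.95, Σy² = 753445
Sxx = Σx² − (Σx)²/n = 4264.95 − 3950.812857 = 314.137143
Sxy = Σxy − (Σx)(Σy)/n = 56279.8 − 51291.671429 = 4988.128571
Syy = Σy² − (Σy)²/n = 753445 − 665897.285714 = 87547.714286
b = Sxy/Sxx = 4988.128571/314.137143 = 15.878825
SSE = Syy − b·Sxy = 87547.714286 − 15.878825·4988.128571 = 8342.095941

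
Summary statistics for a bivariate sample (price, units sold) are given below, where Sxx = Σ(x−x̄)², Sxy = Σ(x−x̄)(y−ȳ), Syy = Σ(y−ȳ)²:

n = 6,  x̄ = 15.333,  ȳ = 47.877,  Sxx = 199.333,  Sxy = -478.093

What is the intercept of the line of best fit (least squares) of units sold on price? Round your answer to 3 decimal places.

84.653

b = Sxy/Sxx = -478.093/199.333 = -2.398464
a = ȳ − b·x̄ = 47.877 − (-2.398464)·15.333 = 84.652647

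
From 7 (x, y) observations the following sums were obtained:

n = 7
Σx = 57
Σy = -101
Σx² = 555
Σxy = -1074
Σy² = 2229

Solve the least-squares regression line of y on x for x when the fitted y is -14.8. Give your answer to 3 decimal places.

8.277

Sxx = Σx² − (Σx)²/n = 555 − 464.142857 = 90.857143
Sxy = Σxy − (Σx)(Σy)/n = -1074 − (-822.428571) = -251.571429
b = Sxy/Sxx = -251.571429/90.857143 = -2.768868
a = ȳ − b·x̄ = -14.428571 − (-2.768868)·8.142857 = 8.117925
Set a + b·x = -14.8: x = (-14.8 − 8.117925) / (-2.768868) = 8.277002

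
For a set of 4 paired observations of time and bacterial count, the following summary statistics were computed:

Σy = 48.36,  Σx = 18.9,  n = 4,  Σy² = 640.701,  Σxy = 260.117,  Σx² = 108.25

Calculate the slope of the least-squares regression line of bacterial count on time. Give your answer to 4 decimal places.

Sxx = Σx² − (Σx)²/n = 108.25 − 89.3025 = 18.9475
Sxy = Σxy − (Σx)(Σy)/n = 260.117 − 228.501 = 31.616
b = Sxy/Sxx = 31.616/18.9475 = 1.668611

1.6686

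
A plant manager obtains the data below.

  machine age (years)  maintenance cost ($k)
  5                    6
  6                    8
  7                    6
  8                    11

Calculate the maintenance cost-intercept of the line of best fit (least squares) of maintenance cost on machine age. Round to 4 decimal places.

-0.7000

n = 4, Σx = 26, Σy = 31, Σxy = 208, Σx² = 174
Sxx = Σx² − (Σx)²/n = 174 − 169 = 5
Sxy = Σxy − (Σx)(Σy)/n = 208 − 201.5 = 6.5
b = Sxy/Sxx = 6.5/5 = 1.3
a = ȳ − b·x̄ = 7.75 − 1.3·6.5 = -0.7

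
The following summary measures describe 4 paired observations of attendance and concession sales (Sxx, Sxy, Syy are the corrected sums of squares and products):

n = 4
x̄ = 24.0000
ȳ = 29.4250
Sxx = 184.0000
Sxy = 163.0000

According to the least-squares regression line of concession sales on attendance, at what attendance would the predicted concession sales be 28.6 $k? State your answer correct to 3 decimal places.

23.069

b = Sxy/Sxx = 163/184 = 0.885870
a = ȳ − b·x̄ = 29.425 − 0.885870·24 = 8.164130
Set a + b·x = 28.6: x = (28.6 − 8.164130) / 0.885870 = 23.068712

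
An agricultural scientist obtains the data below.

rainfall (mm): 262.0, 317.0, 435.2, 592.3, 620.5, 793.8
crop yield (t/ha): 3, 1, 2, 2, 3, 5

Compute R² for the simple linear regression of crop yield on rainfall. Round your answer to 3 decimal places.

0.458

n = 6, Σx = 3020.8, Σy = 16, Σxy = 8988.5, Σx² = 1724490.02, Σy² = 52
Sxx = Σx² − (Σx)²/n = 1724490.02 − 1520872.106667 = 203617.913333
Sxy = Σxy − (Σx)(Σy)/n = 8988.5 − 8055.466667 = 933.033333
Syy = Σy² − (Σy)²/n = 52 − 42.666667 = 9.333333
R² = Sxy²/(Sxx·Syy) = (933.033333)²/(203617.913333·9.333333) = 0.458080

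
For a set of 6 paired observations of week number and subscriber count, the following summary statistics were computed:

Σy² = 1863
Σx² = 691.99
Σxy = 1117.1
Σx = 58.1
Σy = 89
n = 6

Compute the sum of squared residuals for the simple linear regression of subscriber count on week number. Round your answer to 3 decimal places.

39.159

Sxx = Σx² − (Σx)²/n = 691.99 − 562.601667 = 129.388333
Sxy = Σxy − (Σx)(Σy)/n = 1117.1 − 861.816667 = 255.283333
Syy = Σy² − (Σy)²/n = 1863 − 1320.166667 = 542.833333
b = Sxy/Sxx = 255.283333/129.388333 = 1.973001
SSE = Syy − b·Sxy = 542.833333 − 1.973001·255.283333 = 39.159017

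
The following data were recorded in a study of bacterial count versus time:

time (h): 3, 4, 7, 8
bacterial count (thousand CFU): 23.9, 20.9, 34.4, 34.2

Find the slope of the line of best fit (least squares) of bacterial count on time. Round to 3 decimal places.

n = 4, Σx = 22, Σy = 113.4, Σxy = 669.7, Σx² = 138
Sxx = Σx² − (Σx)²/n = 138 − 121 = 17
Sxy = Σxy − (Σx)(Σy)/n = 669.7 − 623.7 = 46
b = Sxy/Sxx = 46/17 = 2.705882

2.706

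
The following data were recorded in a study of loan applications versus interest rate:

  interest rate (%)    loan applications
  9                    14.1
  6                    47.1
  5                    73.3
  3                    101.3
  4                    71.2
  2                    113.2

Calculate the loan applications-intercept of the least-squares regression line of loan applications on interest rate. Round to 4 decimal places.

n = 6, Σx = 29, Σy = 420.2, Σxy = 1591.1, Σx² = 171
Sxx = Σx² − (Σx)²/n = 171 − 140.166667 = 30.833333
Sxy = Σxy − (Σx)(Σy)/n = 1591.1 − 2030.966667 = -439.866667
b = Sxy/Sxx = -439.866667/30.833333 = -14.265946
a = ȳ − b·x̄ = 70.033333 − (-14.265946)·4.833333 = 138.985405

138.9854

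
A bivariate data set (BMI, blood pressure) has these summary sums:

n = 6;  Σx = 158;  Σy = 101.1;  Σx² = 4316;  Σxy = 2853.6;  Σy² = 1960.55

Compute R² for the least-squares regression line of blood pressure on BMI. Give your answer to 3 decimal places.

0.917

Sxx = Σx² − (Σx)²/n = 4316 − 4160.666667 = 155.333333
Sxy = Σxy − (Σx)(Σy)/n = 2853.6 − 2662.3 = 191.3
Syy = Σy² − (Σy)²/n = 1960.55 − 1703.535 = 257.015
R² = Sxy²/(Sxx·Syy) = (191.3)²/(155.333333·257.015) = 0.916657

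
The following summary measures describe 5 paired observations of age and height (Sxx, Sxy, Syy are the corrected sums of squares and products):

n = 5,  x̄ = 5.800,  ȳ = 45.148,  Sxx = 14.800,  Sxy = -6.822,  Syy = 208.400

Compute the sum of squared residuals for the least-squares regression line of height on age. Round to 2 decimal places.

b = Sxy/Sxx = -6.822/14.8 = -0.460946
SSE = Syy − b·Sxy = 208.4 − (-0.460946)·(-6.822) = 205.255427

205.26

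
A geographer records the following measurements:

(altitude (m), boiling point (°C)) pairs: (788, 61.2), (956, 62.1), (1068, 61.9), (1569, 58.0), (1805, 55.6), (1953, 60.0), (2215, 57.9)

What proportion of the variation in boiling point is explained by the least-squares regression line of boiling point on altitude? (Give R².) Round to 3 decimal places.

n = 7, Σx = 10354, Σy = 416.7, Σxy = 610490.9, Σx² = 17115724, Σy² = 24841.23
Sxx = Σx² − (Σx)²/n = 17115724 − 15315045.142857 = 1800678.857143
Sxy = Σxy − (Σx)(Σy)/n = 610490.9 − 616358.828571 = -5867.928571
Syy = Σy² − (Σy)²/n = 24841.23 − 24805.555714 = 35.674286
R² = Sxy²/(Sxx·Syy) = (-5867.928571)²/(1800678.857143·35.674286) = 0.536016

0.536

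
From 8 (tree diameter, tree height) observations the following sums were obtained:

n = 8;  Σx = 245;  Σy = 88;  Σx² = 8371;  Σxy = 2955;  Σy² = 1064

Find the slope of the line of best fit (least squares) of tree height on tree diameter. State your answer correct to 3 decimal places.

0.300

Sxx = Σx² − (Σx)²/n = 8371 − 7503.125 = 867.875
Sxy = Σxy − (Σx)(Σy)/n = 2955 − 2695 = 260
b = Sxy/Sxx = 260/867.875 = 0.299582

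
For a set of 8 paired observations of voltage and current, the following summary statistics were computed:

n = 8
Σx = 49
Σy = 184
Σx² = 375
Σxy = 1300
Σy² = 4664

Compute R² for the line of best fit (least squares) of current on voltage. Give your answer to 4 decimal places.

0.9253

Sxx = Σx² − (Σx)²/n = 375 − 300.125 = 74.875
Sxy = Σxy − (Σx)(Σy)/n = 1300 − 1127 = 173
Syy = Σy² − (Σy)²/n = 4664 − 4232 = 432
R² = Sxy²/(Sxx·Syy) = (173)²/(74.875·432) = 0.925277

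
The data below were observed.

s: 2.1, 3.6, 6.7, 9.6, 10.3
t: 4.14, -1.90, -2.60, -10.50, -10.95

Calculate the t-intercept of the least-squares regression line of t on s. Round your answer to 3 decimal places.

6.634

n = 5, Σx = 32.3, Σy = -21.81, Σxy = -229.151, Σx² = 260.51
Sxx = Σx² − (Σx)²/n = 260.51 − 208.658 = 51.852
Sxy = Σxy − (Σx)(Σy)/n = -229.151 − (-140.8926) = -88.2584
b = Sxy/Sxx = -88.2584/51.852 = -1.702121
a = ȳ − b·x̄ = -4.362 − (-1.702121)·6.46 = 6.633704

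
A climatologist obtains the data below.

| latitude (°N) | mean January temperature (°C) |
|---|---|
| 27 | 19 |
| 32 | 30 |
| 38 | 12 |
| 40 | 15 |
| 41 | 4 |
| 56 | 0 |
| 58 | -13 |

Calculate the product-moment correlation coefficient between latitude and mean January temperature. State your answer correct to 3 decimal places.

n = 7, Σx = 292, Σy = 67, Σxy = 1939, Σx² = 12978, Σy² = 1815
Sxx = Σx² − (Σx)²/n = 12978 − 12180.571429 = 797.428571
Sxy = Σxy − (Σx)(Σy)/n = 1939 − 2794.857143 = -855.857143
Syy = Σy² − (Σy)²/n = 1815 − 641.285714 = 1173.714286
r = Sxy/√(Sxx·Syy) = -855.857143/√(935953.306122) = -855.857143/967.446798 = -0.884656

-0.885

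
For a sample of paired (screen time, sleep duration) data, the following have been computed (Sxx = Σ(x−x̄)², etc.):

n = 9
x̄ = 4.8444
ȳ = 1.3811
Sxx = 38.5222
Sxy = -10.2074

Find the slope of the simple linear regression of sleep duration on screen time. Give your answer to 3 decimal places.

-0.265

b = Sxy/Sxx = -10.2074/38.5222 = -0.264974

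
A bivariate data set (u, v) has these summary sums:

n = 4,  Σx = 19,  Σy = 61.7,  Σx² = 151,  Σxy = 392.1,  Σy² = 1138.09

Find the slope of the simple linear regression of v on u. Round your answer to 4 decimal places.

Sxx = Σx² − (Σx)²/n = 151 − 90.25 = 60.75
Sxy = Σxy − (Σx)(Σy)/n = 392.1 − 293.075 = 99.025
b = Sxy/Sxx = 99.025/60.75 = 1.630041

1.6300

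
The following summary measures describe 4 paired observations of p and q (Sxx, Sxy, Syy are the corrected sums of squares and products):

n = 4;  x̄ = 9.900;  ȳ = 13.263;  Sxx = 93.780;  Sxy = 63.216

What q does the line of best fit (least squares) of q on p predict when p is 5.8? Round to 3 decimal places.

10.499

b = Sxy/Sxx = 63.216/93.78 = 0.674088
a = ȳ − b·x̄ = 13.263 − 0.674088·9.9 = 6.589526
ŷ(5.8) = a + b·5.8 = 6.589526 + 0.674088·5.8 = 10.499238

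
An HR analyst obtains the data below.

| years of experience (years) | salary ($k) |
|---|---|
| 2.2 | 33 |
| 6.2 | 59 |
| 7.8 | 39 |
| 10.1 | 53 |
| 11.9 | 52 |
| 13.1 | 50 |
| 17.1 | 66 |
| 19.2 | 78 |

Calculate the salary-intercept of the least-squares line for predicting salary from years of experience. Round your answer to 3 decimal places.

30.511

n = 8, Σx = 87.6, Σy = 430, Σxy = 5177.9, Σx² = 1180.4
Sxx = Σx² − (Σx)²/n = 1180.4 − 959.22 = 221.18
Sxy = Σxy − (Σx)(Σy)/n = 5177.9 − 4708.5 = 469.4
b = Sxy/Sxx = 469.4/221.18 = 2.122253
a = ȳ − b·x̄ = 53.75 − 2.122253·10.95 = 30.511326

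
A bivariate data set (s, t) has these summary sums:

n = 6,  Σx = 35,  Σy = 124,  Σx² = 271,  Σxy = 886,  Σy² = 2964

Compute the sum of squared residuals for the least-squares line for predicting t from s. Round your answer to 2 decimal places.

Sxx = Σx² − (Σx)²/n = 271 − 204.166667 = 66.833333
Sxy = Σxy − (Σx)(Σy)/n = 886 − 723.333333 = 162.666667
Syy = Σy² − (Σy)²/n = 2964 − 2562.666667 = 401.333333
b = Sxy/Sxx = 162.666667/66.833333 = 2.433915
SSE = Syy − b·Sxy = 401.333333 − 2.433915·162.666667 = 5.416459

5.42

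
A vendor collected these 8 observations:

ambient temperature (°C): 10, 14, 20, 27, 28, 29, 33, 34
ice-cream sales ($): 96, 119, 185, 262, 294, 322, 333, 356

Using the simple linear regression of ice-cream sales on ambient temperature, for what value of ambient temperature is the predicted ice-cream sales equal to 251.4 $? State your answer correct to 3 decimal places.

24.864

n = 8, Σx = 195, Σy = 1967, Σxy = 54063, Σx² = 5295
Sxx = Σx² − (Σx)²/n = 5295 − 4753.125 = 541.875
Sxy = Σxy − (Σx)(Σy)/n = 54063 − 47945.625 = 6117.375
b = Sxy/Sxx = 6117.375/541.875 = 11.289273
a = ȳ − b·x̄ = 245.875 − 11.289273·24.375 = -29.301038
Set a + b·x = 251.4: x = (251.4 − (-29.301038)) / 11.289273 = 24.864403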